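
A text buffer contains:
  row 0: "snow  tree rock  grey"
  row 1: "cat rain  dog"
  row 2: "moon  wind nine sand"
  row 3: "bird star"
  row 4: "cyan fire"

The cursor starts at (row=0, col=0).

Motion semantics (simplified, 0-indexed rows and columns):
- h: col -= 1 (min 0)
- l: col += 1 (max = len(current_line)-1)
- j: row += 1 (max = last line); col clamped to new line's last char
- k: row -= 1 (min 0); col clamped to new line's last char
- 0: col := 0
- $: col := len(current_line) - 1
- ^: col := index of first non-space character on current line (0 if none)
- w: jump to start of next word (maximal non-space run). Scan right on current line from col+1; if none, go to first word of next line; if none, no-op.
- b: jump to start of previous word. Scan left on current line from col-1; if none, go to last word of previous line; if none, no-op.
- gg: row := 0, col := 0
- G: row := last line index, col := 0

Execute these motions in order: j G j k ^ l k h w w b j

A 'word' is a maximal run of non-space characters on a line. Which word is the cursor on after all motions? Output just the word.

After 1 (j): row=1 col=0 char='c'
After 2 (G): row=4 col=0 char='c'
After 3 (j): row=4 col=0 char='c'
After 4 (k): row=3 col=0 char='b'
After 5 (^): row=3 col=0 char='b'
After 6 (l): row=3 col=1 char='i'
After 7 (k): row=2 col=1 char='o'
After 8 (h): row=2 col=0 char='m'
After 9 (w): row=2 col=6 char='w'
After 10 (w): row=2 col=11 char='n'
After 11 (b): row=2 col=6 char='w'
After 12 (j): row=3 col=6 char='t'

Answer: star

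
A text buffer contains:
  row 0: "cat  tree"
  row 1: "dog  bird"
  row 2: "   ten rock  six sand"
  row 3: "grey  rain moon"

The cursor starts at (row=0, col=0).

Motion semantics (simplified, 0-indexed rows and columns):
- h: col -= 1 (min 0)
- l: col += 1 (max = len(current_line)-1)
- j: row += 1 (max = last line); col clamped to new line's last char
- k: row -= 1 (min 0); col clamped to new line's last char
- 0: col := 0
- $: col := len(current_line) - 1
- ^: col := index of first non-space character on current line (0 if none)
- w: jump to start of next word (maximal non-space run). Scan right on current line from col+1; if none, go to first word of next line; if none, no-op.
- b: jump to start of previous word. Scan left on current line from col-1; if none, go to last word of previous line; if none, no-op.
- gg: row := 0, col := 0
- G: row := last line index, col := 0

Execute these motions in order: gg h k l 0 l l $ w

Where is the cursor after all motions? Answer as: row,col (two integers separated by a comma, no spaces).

Answer: 1,0

Derivation:
After 1 (gg): row=0 col=0 char='c'
After 2 (h): row=0 col=0 char='c'
After 3 (k): row=0 col=0 char='c'
After 4 (l): row=0 col=1 char='a'
After 5 (0): row=0 col=0 char='c'
After 6 (l): row=0 col=1 char='a'
After 7 (l): row=0 col=2 char='t'
After 8 ($): row=0 col=8 char='e'
After 9 (w): row=1 col=0 char='d'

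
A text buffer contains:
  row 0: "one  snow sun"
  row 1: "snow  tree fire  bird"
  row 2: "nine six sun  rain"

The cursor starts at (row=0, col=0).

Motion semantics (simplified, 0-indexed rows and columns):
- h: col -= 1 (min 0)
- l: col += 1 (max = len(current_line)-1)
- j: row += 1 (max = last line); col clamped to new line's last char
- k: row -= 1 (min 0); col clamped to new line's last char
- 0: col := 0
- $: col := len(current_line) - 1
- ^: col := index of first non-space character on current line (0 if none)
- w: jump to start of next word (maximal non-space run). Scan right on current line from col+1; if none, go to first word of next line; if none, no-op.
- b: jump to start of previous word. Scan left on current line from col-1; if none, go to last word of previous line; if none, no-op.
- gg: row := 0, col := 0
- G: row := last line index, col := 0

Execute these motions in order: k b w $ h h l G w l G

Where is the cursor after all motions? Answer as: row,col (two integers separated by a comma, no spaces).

After 1 (k): row=0 col=0 char='o'
After 2 (b): row=0 col=0 char='o'
After 3 (w): row=0 col=5 char='s'
After 4 ($): row=0 col=12 char='n'
After 5 (h): row=0 col=11 char='u'
After 6 (h): row=0 col=10 char='s'
After 7 (l): row=0 col=11 char='u'
After 8 (G): row=2 col=0 char='n'
After 9 (w): row=2 col=5 char='s'
After 10 (l): row=2 col=6 char='i'
After 11 (G): row=2 col=0 char='n'

Answer: 2,0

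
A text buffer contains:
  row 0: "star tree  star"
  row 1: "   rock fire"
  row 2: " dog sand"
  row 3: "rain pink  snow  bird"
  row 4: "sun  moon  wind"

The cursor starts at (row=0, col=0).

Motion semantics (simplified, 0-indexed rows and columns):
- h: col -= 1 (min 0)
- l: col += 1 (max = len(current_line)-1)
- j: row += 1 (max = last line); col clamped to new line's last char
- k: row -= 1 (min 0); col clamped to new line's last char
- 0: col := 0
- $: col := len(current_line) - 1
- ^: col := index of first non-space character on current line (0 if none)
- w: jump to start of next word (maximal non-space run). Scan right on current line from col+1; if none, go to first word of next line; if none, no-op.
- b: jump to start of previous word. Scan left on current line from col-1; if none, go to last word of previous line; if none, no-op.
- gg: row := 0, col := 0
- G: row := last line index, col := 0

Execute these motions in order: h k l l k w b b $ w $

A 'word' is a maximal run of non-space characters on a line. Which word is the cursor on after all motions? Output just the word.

Answer: fire

Derivation:
After 1 (h): row=0 col=0 char='s'
After 2 (k): row=0 col=0 char='s'
After 3 (l): row=0 col=1 char='t'
After 4 (l): row=0 col=2 char='a'
After 5 (k): row=0 col=2 char='a'
After 6 (w): row=0 col=5 char='t'
After 7 (b): row=0 col=0 char='s'
After 8 (b): row=0 col=0 char='s'
After 9 ($): row=0 col=14 char='r'
After 10 (w): row=1 col=3 char='r'
After 11 ($): row=1 col=11 char='e'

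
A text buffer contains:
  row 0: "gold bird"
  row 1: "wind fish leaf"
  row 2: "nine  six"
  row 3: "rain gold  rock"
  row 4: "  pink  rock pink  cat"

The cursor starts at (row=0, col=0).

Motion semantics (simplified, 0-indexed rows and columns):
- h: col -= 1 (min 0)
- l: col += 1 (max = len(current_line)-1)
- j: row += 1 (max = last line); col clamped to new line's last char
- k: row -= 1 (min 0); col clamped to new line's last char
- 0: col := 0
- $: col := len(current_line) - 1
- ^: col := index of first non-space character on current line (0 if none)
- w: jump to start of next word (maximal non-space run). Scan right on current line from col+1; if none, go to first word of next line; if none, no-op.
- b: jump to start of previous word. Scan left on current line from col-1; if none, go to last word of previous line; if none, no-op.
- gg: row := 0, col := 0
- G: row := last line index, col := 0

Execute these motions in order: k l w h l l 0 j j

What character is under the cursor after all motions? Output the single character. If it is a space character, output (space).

Answer: n

Derivation:
After 1 (k): row=0 col=0 char='g'
After 2 (l): row=0 col=1 char='o'
After 3 (w): row=0 col=5 char='b'
After 4 (h): row=0 col=4 char='_'
After 5 (l): row=0 col=5 char='b'
After 6 (l): row=0 col=6 char='i'
After 7 (0): row=0 col=0 char='g'
After 8 (j): row=1 col=0 char='w'
After 9 (j): row=2 col=0 char='n'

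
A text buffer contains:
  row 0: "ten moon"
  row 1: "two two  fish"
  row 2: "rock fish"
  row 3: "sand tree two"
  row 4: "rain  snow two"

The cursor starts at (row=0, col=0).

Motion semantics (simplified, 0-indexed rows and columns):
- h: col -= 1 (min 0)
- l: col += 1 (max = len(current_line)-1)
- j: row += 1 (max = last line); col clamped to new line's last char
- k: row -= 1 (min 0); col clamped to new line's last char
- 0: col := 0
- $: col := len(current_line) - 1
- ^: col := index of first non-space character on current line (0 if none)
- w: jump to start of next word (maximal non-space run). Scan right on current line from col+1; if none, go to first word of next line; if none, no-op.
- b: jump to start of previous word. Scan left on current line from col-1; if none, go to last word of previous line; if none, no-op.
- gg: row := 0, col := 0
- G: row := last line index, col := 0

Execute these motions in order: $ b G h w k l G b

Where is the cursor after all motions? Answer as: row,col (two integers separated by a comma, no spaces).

Answer: 3,10

Derivation:
After 1 ($): row=0 col=7 char='n'
After 2 (b): row=0 col=4 char='m'
After 3 (G): row=4 col=0 char='r'
After 4 (h): row=4 col=0 char='r'
After 5 (w): row=4 col=6 char='s'
After 6 (k): row=3 col=6 char='r'
After 7 (l): row=3 col=7 char='e'
After 8 (G): row=4 col=0 char='r'
After 9 (b): row=3 col=10 char='t'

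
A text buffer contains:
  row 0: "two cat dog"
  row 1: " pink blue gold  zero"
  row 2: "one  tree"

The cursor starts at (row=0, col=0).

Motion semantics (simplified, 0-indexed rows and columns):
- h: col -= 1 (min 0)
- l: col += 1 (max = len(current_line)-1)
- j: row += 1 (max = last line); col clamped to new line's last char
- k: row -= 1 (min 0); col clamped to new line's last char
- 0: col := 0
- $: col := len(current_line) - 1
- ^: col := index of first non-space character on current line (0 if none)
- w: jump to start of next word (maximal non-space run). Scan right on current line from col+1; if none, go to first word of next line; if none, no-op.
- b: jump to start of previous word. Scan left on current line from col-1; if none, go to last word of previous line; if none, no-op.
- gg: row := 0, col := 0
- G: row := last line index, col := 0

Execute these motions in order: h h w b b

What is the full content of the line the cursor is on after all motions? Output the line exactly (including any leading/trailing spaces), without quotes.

Answer: two cat dog

Derivation:
After 1 (h): row=0 col=0 char='t'
After 2 (h): row=0 col=0 char='t'
After 3 (w): row=0 col=4 char='c'
After 4 (b): row=0 col=0 char='t'
After 5 (b): row=0 col=0 char='t'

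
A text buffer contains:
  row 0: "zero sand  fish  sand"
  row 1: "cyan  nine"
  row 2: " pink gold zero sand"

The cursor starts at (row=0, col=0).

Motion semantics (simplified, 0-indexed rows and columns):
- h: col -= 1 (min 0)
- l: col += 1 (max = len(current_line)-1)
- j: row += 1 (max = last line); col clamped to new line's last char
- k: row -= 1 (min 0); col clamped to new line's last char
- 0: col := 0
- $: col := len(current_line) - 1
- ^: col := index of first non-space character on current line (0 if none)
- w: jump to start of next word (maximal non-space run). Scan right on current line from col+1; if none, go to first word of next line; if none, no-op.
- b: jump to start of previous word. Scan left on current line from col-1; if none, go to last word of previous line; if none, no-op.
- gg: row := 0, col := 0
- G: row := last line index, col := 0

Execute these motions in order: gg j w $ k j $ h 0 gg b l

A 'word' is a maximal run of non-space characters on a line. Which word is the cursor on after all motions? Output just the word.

After 1 (gg): row=0 col=0 char='z'
After 2 (j): row=1 col=0 char='c'
After 3 (w): row=1 col=6 char='n'
After 4 ($): row=1 col=9 char='e'
After 5 (k): row=0 col=9 char='_'
After 6 (j): row=1 col=9 char='e'
After 7 ($): row=1 col=9 char='e'
After 8 (h): row=1 col=8 char='n'
After 9 (0): row=1 col=0 char='c'
After 10 (gg): row=0 col=0 char='z'
After 11 (b): row=0 col=0 char='z'
After 12 (l): row=0 col=1 char='e'

Answer: zero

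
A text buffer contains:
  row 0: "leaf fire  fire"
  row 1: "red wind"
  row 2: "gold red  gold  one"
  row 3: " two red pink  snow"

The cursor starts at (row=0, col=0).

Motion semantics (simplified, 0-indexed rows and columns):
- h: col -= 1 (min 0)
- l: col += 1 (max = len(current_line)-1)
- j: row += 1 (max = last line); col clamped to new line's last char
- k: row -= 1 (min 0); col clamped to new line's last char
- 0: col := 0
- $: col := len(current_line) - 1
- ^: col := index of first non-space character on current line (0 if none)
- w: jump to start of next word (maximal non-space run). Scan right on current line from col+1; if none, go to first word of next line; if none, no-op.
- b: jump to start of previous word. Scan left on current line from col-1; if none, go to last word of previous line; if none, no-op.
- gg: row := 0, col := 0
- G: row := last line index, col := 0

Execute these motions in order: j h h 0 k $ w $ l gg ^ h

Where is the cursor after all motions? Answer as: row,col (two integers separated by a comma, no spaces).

Answer: 0,0

Derivation:
After 1 (j): row=1 col=0 char='r'
After 2 (h): row=1 col=0 char='r'
After 3 (h): row=1 col=0 char='r'
After 4 (0): row=1 col=0 char='r'
After 5 (k): row=0 col=0 char='l'
After 6 ($): row=0 col=14 char='e'
After 7 (w): row=1 col=0 char='r'
After 8 ($): row=1 col=7 char='d'
After 9 (l): row=1 col=7 char='d'
After 10 (gg): row=0 col=0 char='l'
After 11 (^): row=0 col=0 char='l'
After 12 (h): row=0 col=0 char='l'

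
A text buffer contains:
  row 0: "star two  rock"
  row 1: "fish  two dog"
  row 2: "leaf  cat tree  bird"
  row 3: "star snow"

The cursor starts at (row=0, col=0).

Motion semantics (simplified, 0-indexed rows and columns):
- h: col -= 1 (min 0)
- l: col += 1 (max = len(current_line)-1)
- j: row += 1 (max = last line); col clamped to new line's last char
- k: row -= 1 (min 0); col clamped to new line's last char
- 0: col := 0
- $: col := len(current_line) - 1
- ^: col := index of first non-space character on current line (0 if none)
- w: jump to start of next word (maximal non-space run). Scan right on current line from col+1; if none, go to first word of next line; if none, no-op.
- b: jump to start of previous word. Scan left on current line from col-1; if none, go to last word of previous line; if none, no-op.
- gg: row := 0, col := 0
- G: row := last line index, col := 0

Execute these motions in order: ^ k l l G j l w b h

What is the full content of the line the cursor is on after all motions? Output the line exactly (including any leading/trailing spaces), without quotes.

Answer: star snow

Derivation:
After 1 (^): row=0 col=0 char='s'
After 2 (k): row=0 col=0 char='s'
After 3 (l): row=0 col=1 char='t'
After 4 (l): row=0 col=2 char='a'
After 5 (G): row=3 col=0 char='s'
After 6 (j): row=3 col=0 char='s'
After 7 (l): row=3 col=1 char='t'
After 8 (w): row=3 col=5 char='s'
After 9 (b): row=3 col=0 char='s'
After 10 (h): row=3 col=0 char='s'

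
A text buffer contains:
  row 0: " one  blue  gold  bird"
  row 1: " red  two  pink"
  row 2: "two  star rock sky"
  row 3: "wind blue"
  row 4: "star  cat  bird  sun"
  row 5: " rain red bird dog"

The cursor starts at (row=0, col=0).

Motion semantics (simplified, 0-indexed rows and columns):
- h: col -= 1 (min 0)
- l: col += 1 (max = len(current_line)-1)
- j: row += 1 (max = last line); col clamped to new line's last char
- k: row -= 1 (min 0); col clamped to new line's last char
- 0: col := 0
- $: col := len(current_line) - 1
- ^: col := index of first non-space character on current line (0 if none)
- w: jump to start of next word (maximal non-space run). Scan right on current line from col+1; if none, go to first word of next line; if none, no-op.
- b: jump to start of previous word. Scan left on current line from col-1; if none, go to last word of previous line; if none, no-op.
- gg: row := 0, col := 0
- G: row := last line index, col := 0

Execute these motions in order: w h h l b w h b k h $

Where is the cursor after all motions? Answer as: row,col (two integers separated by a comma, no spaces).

After 1 (w): row=0 col=1 char='o'
After 2 (h): row=0 col=0 char='_'
After 3 (h): row=0 col=0 char='_'
After 4 (l): row=0 col=1 char='o'
After 5 (b): row=0 col=1 char='o'
After 6 (w): row=0 col=6 char='b'
After 7 (h): row=0 col=5 char='_'
After 8 (b): row=0 col=1 char='o'
After 9 (k): row=0 col=1 char='o'
After 10 (h): row=0 col=0 char='_'
After 11 ($): row=0 col=21 char='d'

Answer: 0,21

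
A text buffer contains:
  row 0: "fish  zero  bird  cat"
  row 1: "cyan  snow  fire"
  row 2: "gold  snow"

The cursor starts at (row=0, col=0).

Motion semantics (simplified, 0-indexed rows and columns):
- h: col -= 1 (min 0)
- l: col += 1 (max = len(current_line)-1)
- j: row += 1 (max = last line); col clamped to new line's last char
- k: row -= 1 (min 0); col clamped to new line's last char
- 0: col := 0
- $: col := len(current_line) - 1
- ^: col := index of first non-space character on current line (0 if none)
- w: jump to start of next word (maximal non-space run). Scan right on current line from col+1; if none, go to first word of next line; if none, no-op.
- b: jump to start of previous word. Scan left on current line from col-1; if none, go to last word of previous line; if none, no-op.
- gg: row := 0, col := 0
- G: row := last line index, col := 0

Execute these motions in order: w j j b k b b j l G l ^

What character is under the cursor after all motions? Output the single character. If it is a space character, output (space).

After 1 (w): row=0 col=6 char='z'
After 2 (j): row=1 col=6 char='s'
After 3 (j): row=2 col=6 char='s'
After 4 (b): row=2 col=0 char='g'
After 5 (k): row=1 col=0 char='c'
After 6 (b): row=0 col=18 char='c'
After 7 (b): row=0 col=12 char='b'
After 8 (j): row=1 col=12 char='f'
After 9 (l): row=1 col=13 char='i'
After 10 (G): row=2 col=0 char='g'
After 11 (l): row=2 col=1 char='o'
After 12 (^): row=2 col=0 char='g'

Answer: g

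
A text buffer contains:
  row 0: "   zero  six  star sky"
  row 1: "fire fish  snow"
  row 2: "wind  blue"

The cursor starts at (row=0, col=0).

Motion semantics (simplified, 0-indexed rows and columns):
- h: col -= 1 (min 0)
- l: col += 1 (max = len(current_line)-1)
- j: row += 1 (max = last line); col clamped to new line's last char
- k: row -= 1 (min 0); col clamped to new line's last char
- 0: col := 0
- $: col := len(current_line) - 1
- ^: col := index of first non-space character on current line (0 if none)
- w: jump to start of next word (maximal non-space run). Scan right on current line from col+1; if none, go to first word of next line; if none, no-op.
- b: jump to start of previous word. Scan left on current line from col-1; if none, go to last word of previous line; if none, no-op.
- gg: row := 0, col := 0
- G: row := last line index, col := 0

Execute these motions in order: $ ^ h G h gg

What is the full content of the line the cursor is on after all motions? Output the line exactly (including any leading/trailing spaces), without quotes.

After 1 ($): row=0 col=21 char='y'
After 2 (^): row=0 col=3 char='z'
After 3 (h): row=0 col=2 char='_'
After 4 (G): row=2 col=0 char='w'
After 5 (h): row=2 col=0 char='w'
After 6 (gg): row=0 col=0 char='_'

Answer:    zero  six  star sky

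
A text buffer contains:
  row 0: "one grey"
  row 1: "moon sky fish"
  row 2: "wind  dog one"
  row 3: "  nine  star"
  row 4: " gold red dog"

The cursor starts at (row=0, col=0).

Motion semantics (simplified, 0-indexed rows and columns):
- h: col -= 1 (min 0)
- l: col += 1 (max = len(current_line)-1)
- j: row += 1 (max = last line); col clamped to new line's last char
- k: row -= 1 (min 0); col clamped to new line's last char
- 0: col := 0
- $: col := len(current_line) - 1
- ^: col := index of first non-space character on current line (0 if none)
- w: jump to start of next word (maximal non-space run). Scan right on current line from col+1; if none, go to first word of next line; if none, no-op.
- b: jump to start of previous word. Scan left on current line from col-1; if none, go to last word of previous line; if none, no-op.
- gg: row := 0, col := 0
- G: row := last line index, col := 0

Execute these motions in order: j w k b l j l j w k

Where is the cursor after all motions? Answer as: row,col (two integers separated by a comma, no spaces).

After 1 (j): row=1 col=0 char='m'
After 2 (w): row=1 col=5 char='s'
After 3 (k): row=0 col=5 char='r'
After 4 (b): row=0 col=4 char='g'
After 5 (l): row=0 col=5 char='r'
After 6 (j): row=1 col=5 char='s'
After 7 (l): row=1 col=6 char='k'
After 8 (j): row=2 col=6 char='d'
After 9 (w): row=2 col=10 char='o'
After 10 (k): row=1 col=10 char='i'

Answer: 1,10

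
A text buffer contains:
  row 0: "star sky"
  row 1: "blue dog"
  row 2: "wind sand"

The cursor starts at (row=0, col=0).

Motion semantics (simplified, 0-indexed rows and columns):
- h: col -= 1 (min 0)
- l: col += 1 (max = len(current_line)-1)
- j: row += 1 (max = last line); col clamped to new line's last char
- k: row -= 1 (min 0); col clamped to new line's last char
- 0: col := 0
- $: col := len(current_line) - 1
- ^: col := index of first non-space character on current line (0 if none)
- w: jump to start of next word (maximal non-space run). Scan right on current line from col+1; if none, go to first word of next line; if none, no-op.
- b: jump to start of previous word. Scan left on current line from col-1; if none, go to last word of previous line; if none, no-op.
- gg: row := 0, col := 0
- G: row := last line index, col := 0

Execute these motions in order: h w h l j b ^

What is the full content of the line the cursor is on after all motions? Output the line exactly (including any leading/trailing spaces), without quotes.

After 1 (h): row=0 col=0 char='s'
After 2 (w): row=0 col=5 char='s'
After 3 (h): row=0 col=4 char='_'
After 4 (l): row=0 col=5 char='s'
After 5 (j): row=1 col=5 char='d'
After 6 (b): row=1 col=0 char='b'
After 7 (^): row=1 col=0 char='b'

Answer: blue dog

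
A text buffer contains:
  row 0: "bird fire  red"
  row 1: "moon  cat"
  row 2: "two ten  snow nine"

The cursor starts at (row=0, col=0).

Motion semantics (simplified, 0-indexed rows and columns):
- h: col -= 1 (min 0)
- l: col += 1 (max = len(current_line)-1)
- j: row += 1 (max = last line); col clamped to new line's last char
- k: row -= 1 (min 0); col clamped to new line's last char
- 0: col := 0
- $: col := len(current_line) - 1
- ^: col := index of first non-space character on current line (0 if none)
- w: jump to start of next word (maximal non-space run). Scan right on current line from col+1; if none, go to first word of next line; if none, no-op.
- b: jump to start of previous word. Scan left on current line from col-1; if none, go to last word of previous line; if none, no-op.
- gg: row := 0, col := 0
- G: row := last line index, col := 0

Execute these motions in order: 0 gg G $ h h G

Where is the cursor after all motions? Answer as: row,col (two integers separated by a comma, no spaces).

After 1 (0): row=0 col=0 char='b'
After 2 (gg): row=0 col=0 char='b'
After 3 (G): row=2 col=0 char='t'
After 4 ($): row=2 col=17 char='e'
After 5 (h): row=2 col=16 char='n'
After 6 (h): row=2 col=15 char='i'
After 7 (G): row=2 col=0 char='t'

Answer: 2,0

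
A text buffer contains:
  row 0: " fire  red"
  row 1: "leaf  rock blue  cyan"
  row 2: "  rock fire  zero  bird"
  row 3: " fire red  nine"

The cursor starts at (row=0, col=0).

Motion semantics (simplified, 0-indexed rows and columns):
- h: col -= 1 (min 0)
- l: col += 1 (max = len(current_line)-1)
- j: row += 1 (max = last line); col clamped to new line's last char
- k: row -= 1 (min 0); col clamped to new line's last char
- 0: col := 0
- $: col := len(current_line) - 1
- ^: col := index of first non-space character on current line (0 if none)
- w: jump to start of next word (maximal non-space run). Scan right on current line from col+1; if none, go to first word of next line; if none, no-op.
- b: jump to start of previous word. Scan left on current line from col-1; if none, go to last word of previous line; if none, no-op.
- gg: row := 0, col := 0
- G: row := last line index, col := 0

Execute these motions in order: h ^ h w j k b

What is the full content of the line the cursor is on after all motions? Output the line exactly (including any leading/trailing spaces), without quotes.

Answer:  fire  red

Derivation:
After 1 (h): row=0 col=0 char='_'
After 2 (^): row=0 col=1 char='f'
After 3 (h): row=0 col=0 char='_'
After 4 (w): row=0 col=1 char='f'
After 5 (j): row=1 col=1 char='e'
After 6 (k): row=0 col=1 char='f'
After 7 (b): row=0 col=1 char='f'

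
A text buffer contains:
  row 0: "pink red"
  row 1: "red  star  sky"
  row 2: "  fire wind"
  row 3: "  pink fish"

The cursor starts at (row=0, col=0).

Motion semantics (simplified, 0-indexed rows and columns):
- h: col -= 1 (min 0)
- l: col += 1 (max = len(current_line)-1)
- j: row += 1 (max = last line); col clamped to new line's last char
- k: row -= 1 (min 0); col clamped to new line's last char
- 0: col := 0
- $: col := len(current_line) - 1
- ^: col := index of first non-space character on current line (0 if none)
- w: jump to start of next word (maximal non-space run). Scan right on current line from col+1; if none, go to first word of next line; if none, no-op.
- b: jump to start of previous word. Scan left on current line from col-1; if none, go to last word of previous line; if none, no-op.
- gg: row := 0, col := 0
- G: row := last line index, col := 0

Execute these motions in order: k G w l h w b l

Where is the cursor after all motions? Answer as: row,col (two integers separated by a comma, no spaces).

After 1 (k): row=0 col=0 char='p'
After 2 (G): row=3 col=0 char='_'
After 3 (w): row=3 col=2 char='p'
After 4 (l): row=3 col=3 char='i'
After 5 (h): row=3 col=2 char='p'
After 6 (w): row=3 col=7 char='f'
After 7 (b): row=3 col=2 char='p'
After 8 (l): row=3 col=3 char='i'

Answer: 3,3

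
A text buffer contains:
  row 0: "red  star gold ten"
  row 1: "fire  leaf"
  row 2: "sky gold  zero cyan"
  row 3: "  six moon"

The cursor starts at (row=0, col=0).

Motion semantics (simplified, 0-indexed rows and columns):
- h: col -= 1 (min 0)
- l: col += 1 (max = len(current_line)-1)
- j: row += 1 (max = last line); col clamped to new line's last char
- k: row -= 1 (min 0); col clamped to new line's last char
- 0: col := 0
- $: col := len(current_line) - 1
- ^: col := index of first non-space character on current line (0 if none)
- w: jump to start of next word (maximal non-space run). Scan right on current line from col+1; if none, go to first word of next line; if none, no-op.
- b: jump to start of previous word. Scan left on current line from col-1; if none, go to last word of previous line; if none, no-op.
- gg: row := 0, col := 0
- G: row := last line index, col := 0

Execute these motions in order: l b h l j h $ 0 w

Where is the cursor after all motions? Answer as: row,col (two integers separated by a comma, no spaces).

Answer: 1,6

Derivation:
After 1 (l): row=0 col=1 char='e'
After 2 (b): row=0 col=0 char='r'
After 3 (h): row=0 col=0 char='r'
After 4 (l): row=0 col=1 char='e'
After 5 (j): row=1 col=1 char='i'
After 6 (h): row=1 col=0 char='f'
After 7 ($): row=1 col=9 char='f'
After 8 (0): row=1 col=0 char='f'
After 9 (w): row=1 col=6 char='l'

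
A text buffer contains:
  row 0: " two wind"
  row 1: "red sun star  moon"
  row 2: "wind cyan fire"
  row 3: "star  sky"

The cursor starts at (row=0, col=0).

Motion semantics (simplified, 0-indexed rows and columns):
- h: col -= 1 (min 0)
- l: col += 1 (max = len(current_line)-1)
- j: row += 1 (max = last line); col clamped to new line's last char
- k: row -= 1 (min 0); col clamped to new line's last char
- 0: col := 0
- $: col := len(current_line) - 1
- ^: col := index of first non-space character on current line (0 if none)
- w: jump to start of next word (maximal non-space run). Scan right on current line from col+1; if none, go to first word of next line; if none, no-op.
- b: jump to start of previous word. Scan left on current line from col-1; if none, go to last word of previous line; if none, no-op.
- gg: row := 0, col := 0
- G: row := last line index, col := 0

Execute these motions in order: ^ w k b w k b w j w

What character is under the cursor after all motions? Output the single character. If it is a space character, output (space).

After 1 (^): row=0 col=1 char='t'
After 2 (w): row=0 col=5 char='w'
After 3 (k): row=0 col=5 char='w'
After 4 (b): row=0 col=1 char='t'
After 5 (w): row=0 col=5 char='w'
After 6 (k): row=0 col=5 char='w'
After 7 (b): row=0 col=1 char='t'
After 8 (w): row=0 col=5 char='w'
After 9 (j): row=1 col=5 char='u'
After 10 (w): row=1 col=8 char='s'

Answer: s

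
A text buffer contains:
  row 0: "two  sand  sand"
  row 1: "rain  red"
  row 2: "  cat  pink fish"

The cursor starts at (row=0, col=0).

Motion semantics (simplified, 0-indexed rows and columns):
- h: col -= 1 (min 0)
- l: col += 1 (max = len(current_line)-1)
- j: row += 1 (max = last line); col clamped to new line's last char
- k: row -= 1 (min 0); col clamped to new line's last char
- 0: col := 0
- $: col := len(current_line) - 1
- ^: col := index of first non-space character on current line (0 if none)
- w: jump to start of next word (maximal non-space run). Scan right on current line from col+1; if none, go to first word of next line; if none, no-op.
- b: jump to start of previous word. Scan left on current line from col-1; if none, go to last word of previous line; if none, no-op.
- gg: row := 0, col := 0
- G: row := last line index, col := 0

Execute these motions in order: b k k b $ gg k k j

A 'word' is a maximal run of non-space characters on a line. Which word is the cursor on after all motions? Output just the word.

Answer: rain

Derivation:
After 1 (b): row=0 col=0 char='t'
After 2 (k): row=0 col=0 char='t'
After 3 (k): row=0 col=0 char='t'
After 4 (b): row=0 col=0 char='t'
After 5 ($): row=0 col=14 char='d'
After 6 (gg): row=0 col=0 char='t'
After 7 (k): row=0 col=0 char='t'
After 8 (k): row=0 col=0 char='t'
After 9 (j): row=1 col=0 char='r'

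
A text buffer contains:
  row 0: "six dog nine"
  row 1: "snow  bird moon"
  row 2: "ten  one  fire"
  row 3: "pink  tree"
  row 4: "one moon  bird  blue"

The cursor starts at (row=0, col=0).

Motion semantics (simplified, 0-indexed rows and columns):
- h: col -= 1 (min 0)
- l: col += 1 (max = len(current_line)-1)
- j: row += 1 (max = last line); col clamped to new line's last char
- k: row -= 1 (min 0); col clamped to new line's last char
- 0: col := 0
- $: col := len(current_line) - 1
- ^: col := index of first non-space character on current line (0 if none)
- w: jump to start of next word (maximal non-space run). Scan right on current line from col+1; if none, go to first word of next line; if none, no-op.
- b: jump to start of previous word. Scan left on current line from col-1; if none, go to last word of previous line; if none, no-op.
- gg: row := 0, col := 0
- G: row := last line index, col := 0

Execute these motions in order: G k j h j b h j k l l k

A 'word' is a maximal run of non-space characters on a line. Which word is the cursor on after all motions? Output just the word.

After 1 (G): row=4 col=0 char='o'
After 2 (k): row=3 col=0 char='p'
After 3 (j): row=4 col=0 char='o'
After 4 (h): row=4 col=0 char='o'
After 5 (j): row=4 col=0 char='o'
After 6 (b): row=3 col=6 char='t'
After 7 (h): row=3 col=5 char='_'
After 8 (j): row=4 col=5 char='o'
After 9 (k): row=3 col=5 char='_'
After 10 (l): row=3 col=6 char='t'
After 11 (l): row=3 col=7 char='r'
After 12 (k): row=2 col=7 char='e'

Answer: one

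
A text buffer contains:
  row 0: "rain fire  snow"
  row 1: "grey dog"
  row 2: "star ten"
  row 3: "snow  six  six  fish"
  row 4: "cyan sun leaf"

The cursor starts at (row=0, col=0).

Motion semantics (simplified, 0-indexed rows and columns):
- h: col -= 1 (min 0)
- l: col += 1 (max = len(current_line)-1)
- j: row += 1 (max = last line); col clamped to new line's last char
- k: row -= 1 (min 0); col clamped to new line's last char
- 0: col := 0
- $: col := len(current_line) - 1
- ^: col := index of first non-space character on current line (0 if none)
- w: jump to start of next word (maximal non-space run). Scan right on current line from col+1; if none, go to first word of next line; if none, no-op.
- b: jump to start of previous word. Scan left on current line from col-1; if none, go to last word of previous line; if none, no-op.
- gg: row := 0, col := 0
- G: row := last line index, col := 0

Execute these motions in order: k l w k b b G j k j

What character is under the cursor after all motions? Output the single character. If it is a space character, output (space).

Answer: c

Derivation:
After 1 (k): row=0 col=0 char='r'
After 2 (l): row=0 col=1 char='a'
After 3 (w): row=0 col=5 char='f'
After 4 (k): row=0 col=5 char='f'
After 5 (b): row=0 col=0 char='r'
After 6 (b): row=0 col=0 char='r'
After 7 (G): row=4 col=0 char='c'
After 8 (j): row=4 col=0 char='c'
After 9 (k): row=3 col=0 char='s'
After 10 (j): row=4 col=0 char='c'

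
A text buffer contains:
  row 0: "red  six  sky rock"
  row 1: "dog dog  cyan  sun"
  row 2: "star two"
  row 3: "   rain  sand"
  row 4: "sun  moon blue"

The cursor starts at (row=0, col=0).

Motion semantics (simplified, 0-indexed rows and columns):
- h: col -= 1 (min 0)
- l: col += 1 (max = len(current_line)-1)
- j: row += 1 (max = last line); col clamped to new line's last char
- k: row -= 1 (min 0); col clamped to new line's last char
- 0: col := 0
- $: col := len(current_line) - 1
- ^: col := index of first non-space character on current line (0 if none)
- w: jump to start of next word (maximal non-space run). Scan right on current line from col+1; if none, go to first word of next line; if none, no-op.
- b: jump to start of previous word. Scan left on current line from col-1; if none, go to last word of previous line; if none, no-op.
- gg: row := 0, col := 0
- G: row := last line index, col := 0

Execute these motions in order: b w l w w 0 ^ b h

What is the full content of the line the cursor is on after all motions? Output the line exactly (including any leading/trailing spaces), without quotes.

Answer: red  six  sky rock

Derivation:
After 1 (b): row=0 col=0 char='r'
After 2 (w): row=0 col=5 char='s'
After 3 (l): row=0 col=6 char='i'
After 4 (w): row=0 col=10 char='s'
After 5 (w): row=0 col=14 char='r'
After 6 (0): row=0 col=0 char='r'
After 7 (^): row=0 col=0 char='r'
After 8 (b): row=0 col=0 char='r'
After 9 (h): row=0 col=0 char='r'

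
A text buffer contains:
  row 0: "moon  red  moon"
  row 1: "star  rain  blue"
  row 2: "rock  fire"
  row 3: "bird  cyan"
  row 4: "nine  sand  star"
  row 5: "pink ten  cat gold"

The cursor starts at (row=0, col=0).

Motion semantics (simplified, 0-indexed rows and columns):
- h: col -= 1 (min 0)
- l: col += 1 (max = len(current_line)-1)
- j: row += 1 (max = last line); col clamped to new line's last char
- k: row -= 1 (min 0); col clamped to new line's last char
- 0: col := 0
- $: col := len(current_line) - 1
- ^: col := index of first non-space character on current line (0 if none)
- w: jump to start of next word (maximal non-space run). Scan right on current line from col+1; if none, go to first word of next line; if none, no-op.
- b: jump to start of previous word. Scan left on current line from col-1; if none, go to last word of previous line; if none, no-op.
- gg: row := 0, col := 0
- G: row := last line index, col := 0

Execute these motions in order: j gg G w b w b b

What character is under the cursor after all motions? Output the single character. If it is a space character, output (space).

After 1 (j): row=1 col=0 char='s'
After 2 (gg): row=0 col=0 char='m'
After 3 (G): row=5 col=0 char='p'
After 4 (w): row=5 col=5 char='t'
After 5 (b): row=5 col=0 char='p'
After 6 (w): row=5 col=5 char='t'
After 7 (b): row=5 col=0 char='p'
After 8 (b): row=4 col=12 char='s'

Answer: s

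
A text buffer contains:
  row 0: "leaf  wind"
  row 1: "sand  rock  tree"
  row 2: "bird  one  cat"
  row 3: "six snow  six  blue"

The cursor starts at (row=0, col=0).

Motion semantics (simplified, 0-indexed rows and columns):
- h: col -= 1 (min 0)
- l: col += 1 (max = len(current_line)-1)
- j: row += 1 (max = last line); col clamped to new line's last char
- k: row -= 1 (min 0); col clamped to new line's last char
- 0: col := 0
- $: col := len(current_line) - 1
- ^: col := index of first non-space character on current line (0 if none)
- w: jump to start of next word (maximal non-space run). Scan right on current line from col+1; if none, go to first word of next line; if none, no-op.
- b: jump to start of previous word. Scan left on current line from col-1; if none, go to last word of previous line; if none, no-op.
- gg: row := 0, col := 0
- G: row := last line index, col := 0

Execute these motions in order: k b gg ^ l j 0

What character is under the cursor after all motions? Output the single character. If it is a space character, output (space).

After 1 (k): row=0 col=0 char='l'
After 2 (b): row=0 col=0 char='l'
After 3 (gg): row=0 col=0 char='l'
After 4 (^): row=0 col=0 char='l'
After 5 (l): row=0 col=1 char='e'
After 6 (j): row=1 col=1 char='a'
After 7 (0): row=1 col=0 char='s'

Answer: s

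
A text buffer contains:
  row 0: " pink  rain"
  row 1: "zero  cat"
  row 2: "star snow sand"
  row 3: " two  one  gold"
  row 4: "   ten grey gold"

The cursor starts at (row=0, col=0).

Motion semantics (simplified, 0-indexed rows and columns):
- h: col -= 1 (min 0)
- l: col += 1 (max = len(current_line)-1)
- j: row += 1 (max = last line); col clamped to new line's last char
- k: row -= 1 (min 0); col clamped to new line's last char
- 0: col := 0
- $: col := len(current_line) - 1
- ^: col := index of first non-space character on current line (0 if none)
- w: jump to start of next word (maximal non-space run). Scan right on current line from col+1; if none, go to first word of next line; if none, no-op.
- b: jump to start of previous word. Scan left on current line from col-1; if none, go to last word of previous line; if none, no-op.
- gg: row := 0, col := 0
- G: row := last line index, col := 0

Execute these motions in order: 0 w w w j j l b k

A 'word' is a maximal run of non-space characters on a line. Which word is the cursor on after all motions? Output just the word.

Answer: cat

Derivation:
After 1 (0): row=0 col=0 char='_'
After 2 (w): row=0 col=1 char='p'
After 3 (w): row=0 col=7 char='r'
After 4 (w): row=1 col=0 char='z'
After 5 (j): row=2 col=0 char='s'
After 6 (j): row=3 col=0 char='_'
After 7 (l): row=3 col=1 char='t'
After 8 (b): row=2 col=10 char='s'
After 9 (k): row=1 col=8 char='t'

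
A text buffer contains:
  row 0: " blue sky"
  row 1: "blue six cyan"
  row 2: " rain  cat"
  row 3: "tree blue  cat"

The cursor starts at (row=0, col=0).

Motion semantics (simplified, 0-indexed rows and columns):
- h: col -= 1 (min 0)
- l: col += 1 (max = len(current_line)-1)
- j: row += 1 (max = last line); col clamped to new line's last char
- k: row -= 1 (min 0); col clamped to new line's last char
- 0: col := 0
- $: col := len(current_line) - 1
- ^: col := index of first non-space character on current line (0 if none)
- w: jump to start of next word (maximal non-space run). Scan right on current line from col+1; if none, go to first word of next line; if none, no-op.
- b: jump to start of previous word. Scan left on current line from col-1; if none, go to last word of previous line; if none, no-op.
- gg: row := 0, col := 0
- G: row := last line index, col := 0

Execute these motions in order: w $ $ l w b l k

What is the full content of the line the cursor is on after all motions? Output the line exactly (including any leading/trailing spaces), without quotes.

Answer:  blue sky

Derivation:
After 1 (w): row=0 col=1 char='b'
After 2 ($): row=0 col=8 char='y'
After 3 ($): row=0 col=8 char='y'
After 4 (l): row=0 col=8 char='y'
After 5 (w): row=1 col=0 char='b'
After 6 (b): row=0 col=6 char='s'
After 7 (l): row=0 col=7 char='k'
After 8 (k): row=0 col=7 char='k'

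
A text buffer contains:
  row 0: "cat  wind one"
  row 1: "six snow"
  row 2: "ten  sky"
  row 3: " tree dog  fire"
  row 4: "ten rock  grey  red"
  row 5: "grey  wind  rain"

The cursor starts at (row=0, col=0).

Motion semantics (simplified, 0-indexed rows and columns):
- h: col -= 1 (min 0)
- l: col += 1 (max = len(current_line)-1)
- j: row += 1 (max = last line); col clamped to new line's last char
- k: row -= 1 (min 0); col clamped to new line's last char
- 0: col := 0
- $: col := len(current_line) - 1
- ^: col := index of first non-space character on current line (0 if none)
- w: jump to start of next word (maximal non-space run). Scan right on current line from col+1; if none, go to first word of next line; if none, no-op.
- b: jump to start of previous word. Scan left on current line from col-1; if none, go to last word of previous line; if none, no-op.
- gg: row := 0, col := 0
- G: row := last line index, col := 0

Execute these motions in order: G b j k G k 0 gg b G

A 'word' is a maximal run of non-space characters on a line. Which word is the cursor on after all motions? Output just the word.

Answer: grey

Derivation:
After 1 (G): row=5 col=0 char='g'
After 2 (b): row=4 col=16 char='r'
After 3 (j): row=5 col=15 char='n'
After 4 (k): row=4 col=15 char='_'
After 5 (G): row=5 col=0 char='g'
After 6 (k): row=4 col=0 char='t'
After 7 (0): row=4 col=0 char='t'
After 8 (gg): row=0 col=0 char='c'
After 9 (b): row=0 col=0 char='c'
After 10 (G): row=5 col=0 char='g'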